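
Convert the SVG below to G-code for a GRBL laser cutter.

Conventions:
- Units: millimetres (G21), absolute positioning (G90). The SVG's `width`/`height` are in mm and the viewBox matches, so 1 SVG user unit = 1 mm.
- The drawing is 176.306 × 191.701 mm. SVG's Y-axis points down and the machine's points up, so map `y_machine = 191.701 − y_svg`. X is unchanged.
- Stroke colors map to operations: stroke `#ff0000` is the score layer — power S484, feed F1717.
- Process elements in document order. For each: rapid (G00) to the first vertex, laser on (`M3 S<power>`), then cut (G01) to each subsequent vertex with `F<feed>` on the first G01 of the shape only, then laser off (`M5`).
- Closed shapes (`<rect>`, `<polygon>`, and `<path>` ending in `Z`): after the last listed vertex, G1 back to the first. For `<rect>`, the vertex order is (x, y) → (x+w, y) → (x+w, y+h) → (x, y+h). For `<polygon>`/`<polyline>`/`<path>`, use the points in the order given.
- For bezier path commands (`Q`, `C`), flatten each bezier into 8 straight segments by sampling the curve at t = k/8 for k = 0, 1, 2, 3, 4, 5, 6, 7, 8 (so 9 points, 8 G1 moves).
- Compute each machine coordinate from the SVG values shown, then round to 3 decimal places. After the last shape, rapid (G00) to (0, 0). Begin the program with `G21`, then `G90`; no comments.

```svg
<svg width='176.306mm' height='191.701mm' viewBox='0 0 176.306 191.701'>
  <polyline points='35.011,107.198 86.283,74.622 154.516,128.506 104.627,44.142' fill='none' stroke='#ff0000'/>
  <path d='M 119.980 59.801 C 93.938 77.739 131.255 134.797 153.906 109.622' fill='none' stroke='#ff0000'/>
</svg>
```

G21
G90
G00 X35.011 Y84.503
M3 S484
G01 X86.283 Y117.079 F1717
G01 X154.516 Y63.195
G01 X104.627 Y147.559
M5
G00 X119.980 Y131.900
M3 S484
G01 X113.032 Y123.577 F1717
G01 X111.109 Y113.008
G01 X113.298 Y101.615
G01 X118.683 Y90.822
G01 X126.351 Y82.050
G01 X135.387 Y76.720
G01 X144.877 Y76.256
G01 X153.906 Y82.079
M5
G00 X0.000 Y0.000

viewBox `0 0 176.306 191.701` with mm width/height → 1 unit = 1 mm. Flip: y_m = 191.701 − y_svg.

**Shape 1** — `<polyline>` open polyline, stroke `#ff0000` → score (S484, F1717). Machine vertices: (35.011,84.503) → (86.283,117.079) → (154.516,63.195) → (104.627,147.559). Open path.

**Shape 2** — `<path>` cubic bezier, stroke `#ff0000` → score (S484, F1717). Control points (SVG): P0=(119.980,59.801), P1=(93.938,77.739), P2=(131.255,134.797), P3=(153.906,109.622); sampled at t=k/8. Machine vertices: (119.980,131.900) → (113.032,123.577) → (111.109,113.008) → (113.298,101.615) → (118.683,90.822) → (126.351,82.050) → (135.387,76.720) → (144.877,76.256) → (153.906,82.079). Open path.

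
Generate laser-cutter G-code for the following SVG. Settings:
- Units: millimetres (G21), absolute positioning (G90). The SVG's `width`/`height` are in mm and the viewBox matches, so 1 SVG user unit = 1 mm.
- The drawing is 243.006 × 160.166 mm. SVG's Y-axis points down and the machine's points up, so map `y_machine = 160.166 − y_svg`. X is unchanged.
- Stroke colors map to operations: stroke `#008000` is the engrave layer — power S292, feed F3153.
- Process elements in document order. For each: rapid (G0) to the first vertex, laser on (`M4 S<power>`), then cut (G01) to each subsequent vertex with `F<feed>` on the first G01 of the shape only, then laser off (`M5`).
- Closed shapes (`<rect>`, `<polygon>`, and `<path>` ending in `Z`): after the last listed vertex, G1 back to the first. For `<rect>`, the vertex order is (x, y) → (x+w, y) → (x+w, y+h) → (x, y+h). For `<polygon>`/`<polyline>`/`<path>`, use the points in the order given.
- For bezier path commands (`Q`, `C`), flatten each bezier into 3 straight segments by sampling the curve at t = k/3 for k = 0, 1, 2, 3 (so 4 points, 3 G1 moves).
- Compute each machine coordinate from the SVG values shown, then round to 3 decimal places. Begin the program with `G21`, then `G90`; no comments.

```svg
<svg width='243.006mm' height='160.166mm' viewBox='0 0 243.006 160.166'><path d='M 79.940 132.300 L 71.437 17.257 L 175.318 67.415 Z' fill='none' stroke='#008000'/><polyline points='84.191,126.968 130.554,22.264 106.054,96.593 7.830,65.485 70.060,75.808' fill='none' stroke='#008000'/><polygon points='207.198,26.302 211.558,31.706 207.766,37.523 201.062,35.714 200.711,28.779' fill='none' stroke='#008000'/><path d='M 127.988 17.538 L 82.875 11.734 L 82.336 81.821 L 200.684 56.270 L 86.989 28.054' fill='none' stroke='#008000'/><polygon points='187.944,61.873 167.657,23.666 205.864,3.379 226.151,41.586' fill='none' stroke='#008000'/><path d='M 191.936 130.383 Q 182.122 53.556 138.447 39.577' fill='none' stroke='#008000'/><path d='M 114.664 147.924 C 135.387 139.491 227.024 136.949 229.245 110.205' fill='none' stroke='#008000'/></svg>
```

Since the viewBox matches the mm dimensions, user units are millimetres directly. The only transform is the Y-flip y_m = 160.166 − y_svg.

Shape 1 is a regular polygon drawn with `<path>`. Its stroke #008000 means engrave at S292, F3153. After flipping Y the toolpath is (79.940,27.866) → (71.437,142.909) → (175.318,92.751) → (79.940,27.866), returning to the start.

Shape 2 is a open polyline drawn with `<polyline>`. Its stroke #008000 means engrave at S292, F3153. After flipping Y the toolpath is (84.191,33.198) → (130.554,137.902) → (106.054,63.573) → (7.830,94.681) → (70.060,84.358).

Shape 3 is a regular polygon drawn with `<polygon>`. Its stroke #008000 means engrave at S292, F3153. After flipping Y the toolpath is (207.198,133.864) → (211.558,128.460) → (207.766,122.643) → (201.062,124.452) → (200.711,131.387) → (207.198,133.864), returning to the start.

Shape 4 is a open polyline drawn with `<path>`. Its stroke #008000 means engrave at S292, F3153. After flipping Y the toolpath is (127.988,142.628) → (82.875,148.432) → (82.336,78.345) → (200.684,103.896) → (86.989,132.112).

Shape 5 is a regular polygon drawn with `<polygon>`. Its stroke #008000 means engrave at S292, F3153. After flipping Y the toolpath is (187.944,98.293) → (167.657,136.500) → (205.864,156.787) → (226.151,118.580) → (187.944,98.293), returning to the start.

Shape 6 is a quadratic bezier drawn with `<path>`. Its stroke #008000 means engrave at S292, F3153. After flipping Y the toolpath is (191.936,29.783) → (181.631,74.018) → (163.801,104.287) → (138.447,120.589).

Shape 7 is a cubic bezier drawn with `<path>`. Its stroke #008000 means engrave at S292, F3153. After flipping Y the toolpath is (114.664,12.242) → (153.087,19.826) → (203.157,30.170) → (229.245,49.961).

G21
G90
G0 X79.940 Y27.866
M4 S292
G01 X71.437 Y142.909 F3153
G01 X175.318 Y92.751
G01 X79.940 Y27.866
M5
G0 X84.191 Y33.198
M4 S292
G01 X130.554 Y137.902 F3153
G01 X106.054 Y63.573
G01 X7.830 Y94.681
G01 X70.060 Y84.358
M5
G0 X207.198 Y133.864
M4 S292
G01 X211.558 Y128.460 F3153
G01 X207.766 Y122.643
G01 X201.062 Y124.452
G01 X200.711 Y131.387
G01 X207.198 Y133.864
M5
G0 X127.988 Y142.628
M4 S292
G01 X82.875 Y148.432 F3153
G01 X82.336 Y78.345
G01 X200.684 Y103.896
G01 X86.989 Y132.112
M5
G0 X187.944 Y98.293
M4 S292
G01 X167.657 Y136.500 F3153
G01 X205.864 Y156.787
G01 X226.151 Y118.580
G01 X187.944 Y98.293
M5
G0 X191.936 Y29.783
M4 S292
G01 X181.631 Y74.018 F3153
G01 X163.801 Y104.287
G01 X138.447 Y120.589
M5
G0 X114.664 Y12.242
M4 S292
G01 X153.087 Y19.826 F3153
G01 X203.157 Y30.170
G01 X229.245 Y49.961
M5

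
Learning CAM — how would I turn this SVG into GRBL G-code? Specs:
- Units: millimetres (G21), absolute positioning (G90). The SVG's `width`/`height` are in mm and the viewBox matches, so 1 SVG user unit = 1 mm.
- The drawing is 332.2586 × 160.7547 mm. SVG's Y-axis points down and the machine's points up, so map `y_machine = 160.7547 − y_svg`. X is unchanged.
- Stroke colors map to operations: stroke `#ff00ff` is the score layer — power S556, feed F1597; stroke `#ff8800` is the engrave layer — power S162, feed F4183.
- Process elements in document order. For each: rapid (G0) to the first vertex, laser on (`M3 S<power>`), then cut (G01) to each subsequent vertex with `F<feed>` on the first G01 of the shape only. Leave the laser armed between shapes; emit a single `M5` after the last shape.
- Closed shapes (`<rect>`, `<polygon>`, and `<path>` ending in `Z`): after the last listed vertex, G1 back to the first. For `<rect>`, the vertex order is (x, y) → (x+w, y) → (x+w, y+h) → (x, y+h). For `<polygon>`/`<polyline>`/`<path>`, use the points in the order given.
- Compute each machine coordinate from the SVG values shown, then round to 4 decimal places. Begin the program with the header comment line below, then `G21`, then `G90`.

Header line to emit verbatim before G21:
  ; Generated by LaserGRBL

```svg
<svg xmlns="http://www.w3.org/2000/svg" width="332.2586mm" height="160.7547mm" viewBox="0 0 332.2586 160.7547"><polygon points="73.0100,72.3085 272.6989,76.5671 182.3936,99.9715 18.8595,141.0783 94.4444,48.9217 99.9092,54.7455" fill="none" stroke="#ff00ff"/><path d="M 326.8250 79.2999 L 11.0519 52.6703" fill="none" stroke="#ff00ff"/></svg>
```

; Generated by LaserGRBL
G21
G90
G0 X73.0100 Y88.4462
M3 S556
G01 X272.6989 Y84.1876 F1597
G01 X182.3936 Y60.7832
G01 X18.8595 Y19.6764
G01 X94.4444 Y111.8330
G01 X99.9092 Y106.0092
G01 X73.0100 Y88.4462
G0 X326.8250 Y81.4548
M3 S556
G01 X11.0519 Y108.0844 F1597
M5

Since the viewBox matches the mm dimensions, user units are millimetres directly. The only transform is the Y-flip y_m = 160.7547 − y_svg.

Shape 1 is a closed polygon drawn with `<polygon>`. Its stroke #ff00ff means score at S556, F1597. After flipping Y the toolpath is (73.0100,88.4462) → (272.6989,84.1876) → (182.3936,60.7832) → (18.8595,19.6764) → (94.4444,111.8330) → (99.9092,106.0092) → (73.0100,88.4462), returning to the start.

Shape 2 is a line segment drawn with `<path>`. Its stroke #ff00ff means score at S556, F1597. After flipping Y the toolpath is (326.8250,81.4548) → (11.0519,108.0844).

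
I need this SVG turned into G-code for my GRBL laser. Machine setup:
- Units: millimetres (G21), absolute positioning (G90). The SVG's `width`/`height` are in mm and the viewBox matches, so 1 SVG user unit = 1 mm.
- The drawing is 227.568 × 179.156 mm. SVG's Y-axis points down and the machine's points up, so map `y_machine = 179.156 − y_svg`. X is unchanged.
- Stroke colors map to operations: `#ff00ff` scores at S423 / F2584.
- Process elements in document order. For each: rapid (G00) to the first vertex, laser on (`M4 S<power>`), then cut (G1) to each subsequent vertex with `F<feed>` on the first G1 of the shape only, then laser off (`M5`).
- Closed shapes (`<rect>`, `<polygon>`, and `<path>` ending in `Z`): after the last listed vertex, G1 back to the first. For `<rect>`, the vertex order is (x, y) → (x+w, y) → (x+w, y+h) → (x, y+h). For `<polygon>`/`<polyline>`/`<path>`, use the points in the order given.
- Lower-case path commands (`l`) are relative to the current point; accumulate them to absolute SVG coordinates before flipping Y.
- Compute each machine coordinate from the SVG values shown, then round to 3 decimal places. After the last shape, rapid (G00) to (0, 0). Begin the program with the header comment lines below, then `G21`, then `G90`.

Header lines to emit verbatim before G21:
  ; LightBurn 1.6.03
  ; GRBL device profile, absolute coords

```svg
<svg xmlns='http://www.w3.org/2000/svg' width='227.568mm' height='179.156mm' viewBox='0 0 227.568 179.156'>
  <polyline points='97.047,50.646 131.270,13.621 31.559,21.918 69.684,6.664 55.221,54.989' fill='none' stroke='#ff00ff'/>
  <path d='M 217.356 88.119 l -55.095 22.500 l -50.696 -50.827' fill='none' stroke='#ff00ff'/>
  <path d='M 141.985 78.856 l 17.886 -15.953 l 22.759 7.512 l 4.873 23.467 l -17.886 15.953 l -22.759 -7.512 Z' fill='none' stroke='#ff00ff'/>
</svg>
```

; LightBurn 1.6.03
; GRBL device profile, absolute coords
G21
G90
G00 X97.047 Y128.510
M4 S423
G1 X131.270 Y165.535 F2584
G1 X31.559 Y157.238
G1 X69.684 Y172.492
G1 X55.221 Y124.167
M5
G00 X217.356 Y91.037
M4 S423
G1 X162.261 Y68.537 F2584
G1 X111.565 Y119.364
M5
G00 X141.985 Y100.300
M4 S423
G1 X159.871 Y116.253 F2584
G1 X182.630 Y108.741
G1 X187.503 Y85.274
G1 X169.617 Y69.321
G1 X146.858 Y76.833
G1 X141.985 Y100.300
M5
G00 X0.000 Y0.000

viewBox `0 0 227.568 179.156` with mm width/height → 1 unit = 1 mm. Flip: y_m = 179.156 − y_svg.

**Shape 1** — `<polyline>` open polyline, stroke `#ff00ff` → score (S423, F2584). Machine vertices: (97.047,128.510) → (131.270,165.535) → (31.559,157.238) → (69.684,172.492) → (55.221,124.167). Open path.

**Shape 2** — `<path>` open polyline, stroke `#ff00ff` → score (S423, F2584). Machine vertices: (217.356,91.037) → (162.261,68.537) → (111.565,119.364). Open path.

**Shape 3** — `<path>` regular polygon, stroke `#ff00ff` → score (S423, F2584). Machine vertices: (141.985,100.300) → (159.871,116.253) → (182.630,108.741) → (187.503,85.274) → (169.617,69.321) → (146.858,76.833) → (141.985,100.300). Closed: final G1 returns to the first vertex.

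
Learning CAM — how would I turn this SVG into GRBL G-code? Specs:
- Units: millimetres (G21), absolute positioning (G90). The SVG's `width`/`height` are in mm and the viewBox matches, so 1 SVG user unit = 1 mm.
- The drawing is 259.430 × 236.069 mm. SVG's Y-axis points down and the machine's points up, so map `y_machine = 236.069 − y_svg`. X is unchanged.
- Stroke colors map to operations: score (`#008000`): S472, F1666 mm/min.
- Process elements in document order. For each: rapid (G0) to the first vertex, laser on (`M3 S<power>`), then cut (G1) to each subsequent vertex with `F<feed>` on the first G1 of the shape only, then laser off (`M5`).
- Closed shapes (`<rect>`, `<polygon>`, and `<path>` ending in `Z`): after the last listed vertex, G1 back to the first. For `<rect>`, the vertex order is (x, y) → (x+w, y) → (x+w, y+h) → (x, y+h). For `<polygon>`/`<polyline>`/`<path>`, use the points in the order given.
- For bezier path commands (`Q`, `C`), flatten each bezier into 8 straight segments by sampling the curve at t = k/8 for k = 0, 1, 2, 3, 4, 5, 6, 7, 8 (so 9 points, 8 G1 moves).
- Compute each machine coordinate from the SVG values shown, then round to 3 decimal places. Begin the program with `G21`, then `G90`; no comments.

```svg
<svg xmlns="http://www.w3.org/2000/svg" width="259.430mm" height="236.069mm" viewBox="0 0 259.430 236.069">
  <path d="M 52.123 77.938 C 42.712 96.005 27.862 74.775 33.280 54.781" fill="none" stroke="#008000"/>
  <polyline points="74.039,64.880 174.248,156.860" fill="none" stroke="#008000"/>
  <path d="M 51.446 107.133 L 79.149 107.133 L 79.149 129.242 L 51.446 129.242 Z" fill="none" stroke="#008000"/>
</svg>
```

G21
G90
G0 X52.123 Y158.131
M3 S472
G1 X48.389 Y153.119 F1666
G1 X44.447 Y151.316
G1 X40.597 Y152.247
G1 X37.141 Y155.437
G1 X34.380 Y160.411
G1 X32.615 Y166.694
G1 X32.148 Y173.811
G1 X33.280 Y181.288
M5
G0 X74.039 Y171.189
M3 S472
G1 X174.248 Y79.209 F1666
M5
G0 X51.446 Y128.936
M3 S472
G1 X79.149 Y128.936 F1666
G1 X79.149 Y106.827
G1 X51.446 Y106.827
G1 X51.446 Y128.936
M5

viewBox `0 0 259.430 236.069` with mm width/height → 1 unit = 1 mm. Flip: y_m = 236.069 − y_svg.

**Shape 1** — `<path>` cubic bezier, stroke `#008000` → score (S472, F1666). Control points (SVG): P0=(52.123,77.938), P1=(42.712,96.005), P2=(27.862,74.775), P3=(33.280,54.781); sampled at t=k/8. Machine vertices: (52.123,158.131) → (48.389,153.119) → (44.447,151.316) → (40.597,152.247) → (37.141,155.437) → (34.380,160.411) → (32.615,166.694) → (32.148,173.811) → (33.280,181.288). Open path.

**Shape 2** — `<polyline>` line segment, stroke `#008000` → score (S472, F1666). Machine vertices: (74.039,171.189) → (174.248,79.209). Open path.

**Shape 3** — `<path>` rectangle, stroke `#008000` → score (S472, F1666). Machine vertices: (51.446,128.936) → (79.149,128.936) → (79.149,106.827) → (51.446,106.827) → (51.446,128.936). Closed: final G1 returns to the first vertex.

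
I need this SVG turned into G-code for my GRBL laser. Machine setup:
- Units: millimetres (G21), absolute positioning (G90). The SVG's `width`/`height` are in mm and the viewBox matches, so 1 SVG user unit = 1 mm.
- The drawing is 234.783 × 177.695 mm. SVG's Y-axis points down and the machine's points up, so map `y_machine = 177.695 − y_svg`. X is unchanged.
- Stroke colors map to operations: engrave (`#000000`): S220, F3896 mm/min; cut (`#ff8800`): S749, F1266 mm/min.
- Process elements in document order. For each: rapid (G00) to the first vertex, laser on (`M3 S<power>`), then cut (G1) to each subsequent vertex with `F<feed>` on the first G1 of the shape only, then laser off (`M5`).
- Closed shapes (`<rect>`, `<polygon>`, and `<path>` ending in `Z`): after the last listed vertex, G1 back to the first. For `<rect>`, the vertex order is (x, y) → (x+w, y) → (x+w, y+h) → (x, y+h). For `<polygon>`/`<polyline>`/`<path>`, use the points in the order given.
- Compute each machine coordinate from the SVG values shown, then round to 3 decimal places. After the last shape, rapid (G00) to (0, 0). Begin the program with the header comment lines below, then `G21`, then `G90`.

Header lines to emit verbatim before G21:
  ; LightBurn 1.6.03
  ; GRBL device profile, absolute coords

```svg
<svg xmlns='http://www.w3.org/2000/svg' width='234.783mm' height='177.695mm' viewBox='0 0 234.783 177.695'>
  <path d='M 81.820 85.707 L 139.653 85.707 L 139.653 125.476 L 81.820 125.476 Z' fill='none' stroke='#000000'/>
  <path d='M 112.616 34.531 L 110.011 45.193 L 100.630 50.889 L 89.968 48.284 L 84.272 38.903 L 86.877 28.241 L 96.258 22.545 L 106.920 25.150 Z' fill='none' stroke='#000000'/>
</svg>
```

viewBox `0 0 234.783 177.695` with mm width/height → 1 unit = 1 mm. Flip: y_m = 177.695 − y_svg.

**Shape 1** — `<path>` rectangle, stroke `#000000` → engrave (S220, F3896). Machine vertices: (81.820,91.988) → (139.653,91.988) → (139.653,52.219) → (81.820,52.219) → (81.820,91.988). Closed: final G1 returns to the first vertex.

**Shape 2** — `<path>` regular polygon, stroke `#000000` → engrave (S220, F3896). Machine vertices: (112.616,143.164) → (110.011,132.502) → (100.630,126.806) → (89.968,129.411) → (84.272,138.792) → (86.877,149.454) → (96.258,155.150) → (106.920,152.545) → (112.616,143.164). Closed: final G1 returns to the first vertex.

; LightBurn 1.6.03
; GRBL device profile, absolute coords
G21
G90
G00 X81.820 Y91.988
M3 S220
G1 X139.653 Y91.988 F3896
G1 X139.653 Y52.219
G1 X81.820 Y52.219
G1 X81.820 Y91.988
M5
G00 X112.616 Y143.164
M3 S220
G1 X110.011 Y132.502 F3896
G1 X100.630 Y126.806
G1 X89.968 Y129.411
G1 X84.272 Y138.792
G1 X86.877 Y149.454
G1 X96.258 Y155.150
G1 X106.920 Y152.545
G1 X112.616 Y143.164
M5
G00 X0.000 Y0.000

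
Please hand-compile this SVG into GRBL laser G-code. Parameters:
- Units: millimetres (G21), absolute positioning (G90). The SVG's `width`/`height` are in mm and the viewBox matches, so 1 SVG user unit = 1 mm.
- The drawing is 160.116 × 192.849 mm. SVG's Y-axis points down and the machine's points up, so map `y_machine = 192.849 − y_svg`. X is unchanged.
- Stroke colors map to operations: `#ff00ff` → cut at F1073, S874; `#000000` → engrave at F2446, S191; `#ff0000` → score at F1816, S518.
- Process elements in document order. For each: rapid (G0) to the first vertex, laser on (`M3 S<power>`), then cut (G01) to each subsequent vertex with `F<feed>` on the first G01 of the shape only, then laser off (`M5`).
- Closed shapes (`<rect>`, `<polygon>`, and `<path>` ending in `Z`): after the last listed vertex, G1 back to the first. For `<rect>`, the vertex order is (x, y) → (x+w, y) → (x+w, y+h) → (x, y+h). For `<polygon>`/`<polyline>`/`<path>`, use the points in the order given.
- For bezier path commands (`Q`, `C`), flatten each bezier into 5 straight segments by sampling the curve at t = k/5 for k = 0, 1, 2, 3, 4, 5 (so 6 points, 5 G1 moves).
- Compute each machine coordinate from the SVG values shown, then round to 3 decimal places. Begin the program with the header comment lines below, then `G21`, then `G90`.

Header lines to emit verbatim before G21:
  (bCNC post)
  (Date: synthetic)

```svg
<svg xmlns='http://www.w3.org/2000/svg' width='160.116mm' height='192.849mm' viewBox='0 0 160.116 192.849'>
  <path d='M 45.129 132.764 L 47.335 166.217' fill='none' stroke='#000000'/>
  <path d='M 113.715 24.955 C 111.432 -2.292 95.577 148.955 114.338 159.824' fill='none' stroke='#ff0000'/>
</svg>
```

viewBox `0 0 160.116 192.849` with mm width/height → 1 unit = 1 mm. Flip: y_m = 192.849 − y_svg.

**Shape 1** — `<path>` line segment, stroke `#000000` → engrave (S191, F2446). Machine vertices: (45.129,60.085) → (47.335,26.632). Open path.

**Shape 2** — `<path>` cubic bezier, stroke `#ff0000` → score (S518, F1816). Control points (SVG): P0=(113.715,24.955), P1=(111.432,-2.292), P2=(95.577,148.955), P3=(114.338,159.824); sampled at t=k/5. Machine vertices: (113.715,167.894) → (111.102,165.374) → (107.545,135.321) → (105.356,93.041) → (106.850,53.841) → (114.338,33.025). Open path.

(bCNC post)
(Date: synthetic)
G21
G90
G0 X45.129 Y60.085
M3 S191
G01 X47.335 Y26.632 F2446
M5
G0 X113.715 Y167.894
M3 S518
G01 X111.102 Y165.374 F1816
G01 X107.545 Y135.321
G01 X105.356 Y93.041
G01 X106.850 Y53.841
G01 X114.338 Y33.025
M5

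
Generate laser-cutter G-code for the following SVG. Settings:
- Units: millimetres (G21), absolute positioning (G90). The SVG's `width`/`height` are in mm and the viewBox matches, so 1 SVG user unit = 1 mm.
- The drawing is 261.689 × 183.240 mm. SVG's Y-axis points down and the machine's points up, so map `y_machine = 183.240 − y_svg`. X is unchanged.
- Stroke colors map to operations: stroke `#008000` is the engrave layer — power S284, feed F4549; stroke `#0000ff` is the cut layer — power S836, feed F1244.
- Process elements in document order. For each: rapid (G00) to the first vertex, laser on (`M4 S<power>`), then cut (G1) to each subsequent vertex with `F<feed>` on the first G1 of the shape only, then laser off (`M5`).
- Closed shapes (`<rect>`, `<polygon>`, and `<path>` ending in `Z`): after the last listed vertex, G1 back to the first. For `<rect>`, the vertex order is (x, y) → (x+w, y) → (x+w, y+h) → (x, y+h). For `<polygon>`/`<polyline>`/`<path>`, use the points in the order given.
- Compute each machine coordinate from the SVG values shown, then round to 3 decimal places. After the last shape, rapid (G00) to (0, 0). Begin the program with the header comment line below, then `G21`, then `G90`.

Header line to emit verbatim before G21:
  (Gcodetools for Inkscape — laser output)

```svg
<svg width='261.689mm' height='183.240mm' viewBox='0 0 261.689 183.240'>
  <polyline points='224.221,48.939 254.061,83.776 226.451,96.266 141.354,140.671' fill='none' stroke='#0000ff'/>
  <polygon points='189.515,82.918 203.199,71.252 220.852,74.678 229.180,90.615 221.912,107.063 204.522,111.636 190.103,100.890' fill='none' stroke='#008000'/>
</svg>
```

(Gcodetools for Inkscape — laser output)
G21
G90
G00 X224.221 Y134.301
M4 S836
G1 X254.061 Y99.464 F1244
G1 X226.451 Y86.974
G1 X141.354 Y42.569
M5
G00 X189.515 Y100.322
M4 S284
G1 X203.199 Y111.988 F4549
G1 X220.852 Y108.562
G1 X229.180 Y92.625
G1 X221.912 Y76.177
G1 X204.522 Y71.604
G1 X190.103 Y82.350
G1 X189.515 Y100.322
M5
G00 X0.000 Y0.000

Since the viewBox matches the mm dimensions, user units are millimetres directly. The only transform is the Y-flip y_m = 183.240 − y_svg.

Shape 1 is a open polyline drawn with `<polyline>`. Its stroke #0000ff means cut at S836, F1244. After flipping Y the toolpath is (224.221,134.301) → (254.061,99.464) → (226.451,86.974) → (141.354,42.569).

Shape 2 is a regular polygon drawn with `<polygon>`. Its stroke #008000 means engrave at S284, F4549. After flipping Y the toolpath is (189.515,100.322) → (203.199,111.988) → (220.852,108.562) → (229.180,92.625) → (221.912,76.177) → (204.522,71.604) → (190.103,82.350) → (189.515,100.322), returning to the start.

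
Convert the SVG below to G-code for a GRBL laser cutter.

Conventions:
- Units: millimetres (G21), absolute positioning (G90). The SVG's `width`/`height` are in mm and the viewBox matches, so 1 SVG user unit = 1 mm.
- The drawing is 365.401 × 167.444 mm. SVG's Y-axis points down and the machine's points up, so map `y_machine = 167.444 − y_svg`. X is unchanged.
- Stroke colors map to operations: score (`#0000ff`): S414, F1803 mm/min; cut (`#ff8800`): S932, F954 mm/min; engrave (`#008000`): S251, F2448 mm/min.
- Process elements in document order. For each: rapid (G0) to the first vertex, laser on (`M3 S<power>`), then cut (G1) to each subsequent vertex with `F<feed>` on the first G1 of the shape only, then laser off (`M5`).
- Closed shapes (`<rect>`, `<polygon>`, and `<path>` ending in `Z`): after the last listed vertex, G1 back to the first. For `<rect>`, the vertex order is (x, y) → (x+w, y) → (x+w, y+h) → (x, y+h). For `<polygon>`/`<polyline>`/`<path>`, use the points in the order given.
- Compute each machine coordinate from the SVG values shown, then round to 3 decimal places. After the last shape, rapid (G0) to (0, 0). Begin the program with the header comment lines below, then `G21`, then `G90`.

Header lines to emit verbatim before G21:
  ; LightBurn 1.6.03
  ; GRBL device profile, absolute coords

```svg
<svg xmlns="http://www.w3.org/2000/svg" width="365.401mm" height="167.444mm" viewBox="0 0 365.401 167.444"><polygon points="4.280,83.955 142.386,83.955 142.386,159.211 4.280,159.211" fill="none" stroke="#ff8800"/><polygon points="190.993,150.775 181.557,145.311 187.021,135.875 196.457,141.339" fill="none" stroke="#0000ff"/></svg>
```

viewBox `0 0 365.401 167.444` with mm width/height → 1 unit = 1 mm. Flip: y_m = 167.444 − y_svg.

**Shape 1** — `<polygon>` rectangle, stroke `#ff8800` → cut (S932, F954). Machine vertices: (4.280,83.489) → (142.386,83.489) → (142.386,8.233) → (4.280,8.233) → (4.280,83.489). Closed: final G1 returns to the first vertex.

**Shape 2** — `<polygon>` regular polygon, stroke `#0000ff` → score (S414, F1803). Machine vertices: (190.993,16.669) → (181.557,22.133) → (187.021,31.569) → (196.457,26.105) → (190.993,16.669). Closed: final G1 returns to the first vertex.

; LightBurn 1.6.03
; GRBL device profile, absolute coords
G21
G90
G0 X4.280 Y83.489
M3 S932
G1 X142.386 Y83.489 F954
G1 X142.386 Y8.233
G1 X4.280 Y8.233
G1 X4.280 Y83.489
M5
G0 X190.993 Y16.669
M3 S414
G1 X181.557 Y22.133 F1803
G1 X187.021 Y31.569
G1 X196.457 Y26.105
G1 X190.993 Y16.669
M5
G0 X0.000 Y0.000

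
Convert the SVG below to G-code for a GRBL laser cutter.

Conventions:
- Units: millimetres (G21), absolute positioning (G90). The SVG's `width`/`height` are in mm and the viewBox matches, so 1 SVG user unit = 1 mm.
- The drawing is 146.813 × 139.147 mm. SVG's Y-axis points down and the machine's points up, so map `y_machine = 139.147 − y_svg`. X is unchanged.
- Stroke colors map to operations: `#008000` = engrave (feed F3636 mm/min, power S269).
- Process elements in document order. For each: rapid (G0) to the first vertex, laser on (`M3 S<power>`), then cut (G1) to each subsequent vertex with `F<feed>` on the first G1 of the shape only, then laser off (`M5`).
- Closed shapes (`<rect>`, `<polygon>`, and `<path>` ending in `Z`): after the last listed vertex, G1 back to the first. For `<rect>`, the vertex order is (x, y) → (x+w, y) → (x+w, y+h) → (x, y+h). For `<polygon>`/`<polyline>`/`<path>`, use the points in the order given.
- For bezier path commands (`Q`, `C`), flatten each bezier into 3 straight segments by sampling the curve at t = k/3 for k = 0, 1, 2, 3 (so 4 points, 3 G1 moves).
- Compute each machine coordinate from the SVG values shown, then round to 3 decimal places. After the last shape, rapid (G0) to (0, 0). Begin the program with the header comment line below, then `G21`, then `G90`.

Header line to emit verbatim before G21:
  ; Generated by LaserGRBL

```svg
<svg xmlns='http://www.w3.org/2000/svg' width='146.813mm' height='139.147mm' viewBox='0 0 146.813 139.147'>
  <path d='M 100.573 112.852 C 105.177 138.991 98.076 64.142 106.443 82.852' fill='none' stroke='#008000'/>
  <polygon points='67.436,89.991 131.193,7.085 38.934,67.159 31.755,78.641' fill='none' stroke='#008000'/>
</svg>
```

; Generated by LaserGRBL
G21
G90
G0 X100.573 Y26.295
M3 S269
G1 X102.282 Y26.613 F3636
G1 X102.226 Y51.024
G1 X106.443 Y56.295
M5
G0 X67.436 Y49.156
M3 S269
G1 X131.193 Y132.062 F3636
G1 X38.934 Y71.988
G1 X31.755 Y60.506
G1 X67.436 Y49.156
M5
G0 X0.000 Y0.000

viewBox `0 0 146.813 139.147` with mm width/height → 1 unit = 1 mm. Flip: y_m = 139.147 − y_svg.

**Shape 1** — `<path>` cubic bezier, stroke `#008000` → engrave (S269, F3636). Control points (SVG): P0=(100.573,112.852), P1=(105.177,138.991), P2=(98.076,64.142), P3=(106.443,82.852); sampled at t=k/3. Machine vertices: (100.573,26.295) → (102.282,26.613) → (102.226,51.024) → (106.443,56.295). Open path.

**Shape 2** — `<polygon>` closed polygon, stroke `#008000` → engrave (S269, F3636). Machine vertices: (67.436,49.156) → (131.193,132.062) → (38.934,71.988) → (31.755,60.506) → (67.436,49.156). Closed: final G1 returns to the first vertex.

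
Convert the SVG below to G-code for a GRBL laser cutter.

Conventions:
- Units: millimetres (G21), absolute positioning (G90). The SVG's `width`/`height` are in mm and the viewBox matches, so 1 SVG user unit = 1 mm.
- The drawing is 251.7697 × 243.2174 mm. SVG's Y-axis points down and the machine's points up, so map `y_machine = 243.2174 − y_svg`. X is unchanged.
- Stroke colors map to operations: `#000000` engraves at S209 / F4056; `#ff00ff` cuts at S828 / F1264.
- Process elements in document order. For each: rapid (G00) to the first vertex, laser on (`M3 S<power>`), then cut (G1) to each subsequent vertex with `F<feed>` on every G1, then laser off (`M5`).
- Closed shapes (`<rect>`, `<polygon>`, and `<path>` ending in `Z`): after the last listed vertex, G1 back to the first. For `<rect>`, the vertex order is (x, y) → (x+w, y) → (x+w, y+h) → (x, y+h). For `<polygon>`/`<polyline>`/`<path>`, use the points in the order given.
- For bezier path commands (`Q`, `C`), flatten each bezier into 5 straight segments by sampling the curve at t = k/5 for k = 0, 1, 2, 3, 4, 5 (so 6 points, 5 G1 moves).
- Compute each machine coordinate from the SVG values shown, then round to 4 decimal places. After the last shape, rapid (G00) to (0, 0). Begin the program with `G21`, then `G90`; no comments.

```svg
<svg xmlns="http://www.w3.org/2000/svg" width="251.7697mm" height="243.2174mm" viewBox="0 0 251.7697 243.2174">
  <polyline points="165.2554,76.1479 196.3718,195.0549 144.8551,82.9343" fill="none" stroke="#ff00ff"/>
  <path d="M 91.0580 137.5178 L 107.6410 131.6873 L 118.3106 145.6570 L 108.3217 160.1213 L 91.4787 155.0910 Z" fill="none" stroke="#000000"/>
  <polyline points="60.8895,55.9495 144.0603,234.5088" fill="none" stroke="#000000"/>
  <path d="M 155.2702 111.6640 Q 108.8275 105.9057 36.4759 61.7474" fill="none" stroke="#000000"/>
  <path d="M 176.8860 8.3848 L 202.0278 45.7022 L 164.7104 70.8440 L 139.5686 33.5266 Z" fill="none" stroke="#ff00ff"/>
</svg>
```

Since the viewBox matches the mm dimensions, user units are millimetres directly. The only transform is the Y-flip y_m = 243.2174 − y_svg.

Shape 1 is a open polyline drawn with `<polyline>`. Its stroke #ff00ff means cut at S828, F1264. After flipping Y the toolpath is (165.2554,167.0695) → (196.3718,48.1625) → (144.8551,160.2831).

Shape 2 is a regular polygon drawn with `<path>`. Its stroke #000000 means engrave at S209, F4056. After flipping Y the toolpath is (91.0580,105.6996) → (107.6410,111.5301) → (118.3106,97.5604) → (108.3217,83.0961) → (91.4787,88.1264) → (91.0580,105.6996), returning to the start.

Shape 3 is a line segment drawn with `<polyline>`. Its stroke #000000 means engrave at S209, F4056. After flipping Y the toolpath is (60.8895,187.2679) → (144.0603,8.7086).

Shape 4 is a quadratic bezier drawn with `<path>`. Its stroke #000000 means engrave at S209, F4056. After flipping Y the toolpath is (155.2702,131.5534) → (135.6568,135.3927) → (113.9706,142.3040) → (90.2118,152.2874) → (64.3802,165.3427) → (36.4759,181.4700).

Shape 5 is a regular polygon drawn with `<path>`. Its stroke #ff00ff means cut at S828, F1264. After flipping Y the toolpath is (176.8860,234.8326) → (202.0278,197.5152) → (164.7104,172.3734) → (139.5686,209.6908) → (176.8860,234.8326), returning to the start.

G21
G90
G00 X165.2554 Y167.0695
M3 S828
G1 X196.3718 Y48.1625 F1264
G1 X144.8551 Y160.2831 F1264
M5
G00 X91.0580 Y105.6996
M3 S209
G1 X107.6410 Y111.5301 F4056
G1 X118.3106 Y97.5604 F4056
G1 X108.3217 Y83.0961 F4056
G1 X91.4787 Y88.1264 F4056
G1 X91.0580 Y105.6996 F4056
M5
G00 X60.8895 Y187.2679
M3 S209
G1 X144.0603 Y8.7086 F4056
M5
G00 X155.2702 Y131.5534
M3 S209
G1 X135.6568 Y135.3927 F4056
G1 X113.9706 Y142.3040 F4056
G1 X90.2118 Y152.2874 F4056
G1 X64.3802 Y165.3427 F4056
G1 X36.4759 Y181.4700 F4056
M5
G00 X176.8860 Y234.8326
M3 S828
G1 X202.0278 Y197.5152 F1264
G1 X164.7104 Y172.3734 F1264
G1 X139.5686 Y209.6908 F1264
G1 X176.8860 Y234.8326 F1264
M5
G00 X0.0000 Y0.0000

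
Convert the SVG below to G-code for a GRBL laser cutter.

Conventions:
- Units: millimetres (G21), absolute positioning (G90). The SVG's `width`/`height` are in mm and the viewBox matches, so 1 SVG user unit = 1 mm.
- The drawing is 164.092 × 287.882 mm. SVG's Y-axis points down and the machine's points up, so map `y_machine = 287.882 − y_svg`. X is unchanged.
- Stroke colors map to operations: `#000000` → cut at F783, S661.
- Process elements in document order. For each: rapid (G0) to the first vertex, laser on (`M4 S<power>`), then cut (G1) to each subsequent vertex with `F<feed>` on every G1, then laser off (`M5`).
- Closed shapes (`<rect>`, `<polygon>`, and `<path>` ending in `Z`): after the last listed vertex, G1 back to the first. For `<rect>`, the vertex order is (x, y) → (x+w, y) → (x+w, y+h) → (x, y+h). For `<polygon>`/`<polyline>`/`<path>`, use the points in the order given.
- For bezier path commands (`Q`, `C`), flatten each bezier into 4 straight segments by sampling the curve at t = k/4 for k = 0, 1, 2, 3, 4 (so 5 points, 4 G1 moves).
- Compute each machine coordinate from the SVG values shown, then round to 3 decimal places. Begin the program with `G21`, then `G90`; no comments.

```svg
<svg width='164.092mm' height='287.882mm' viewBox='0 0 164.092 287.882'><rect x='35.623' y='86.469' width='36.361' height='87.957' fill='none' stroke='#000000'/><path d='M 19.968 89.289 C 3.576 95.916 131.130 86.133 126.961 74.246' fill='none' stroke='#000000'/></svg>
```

G21
G90
G0 X35.623 Y201.413
M4 S661
G1 X71.984 Y201.413 F783
G1 X71.984 Y113.456 F783
G1 X35.623 Y113.456 F783
G1 X35.623 Y201.413 F783
M5
G0 X19.968 Y198.593
M4 S661
G1 X30.357 Y196.476 F783
G1 X68.881 Y199.172 F783
G1 X109.697 Y205.339 F783
G1 X126.961 Y213.636 F783
M5

Since the viewBox matches the mm dimensions, user units are millimetres directly. The only transform is the Y-flip y_m = 287.882 − y_svg.

Shape 1 is a rectangle drawn with `<rect>`. Its stroke #000000 means cut at S661, F783. After flipping Y the toolpath is (35.623,201.413) → (71.984,201.413) → (71.984,113.456) → (35.623,113.456) → (35.623,201.413), returning to the start.

Shape 2 is a cubic bezier drawn with `<path>`. Its stroke #000000 means cut at S661, F783. After flipping Y the toolpath is (19.968,198.593) → (30.357,196.476) → (68.881,199.172) → (109.697,205.339) → (126.961,213.636).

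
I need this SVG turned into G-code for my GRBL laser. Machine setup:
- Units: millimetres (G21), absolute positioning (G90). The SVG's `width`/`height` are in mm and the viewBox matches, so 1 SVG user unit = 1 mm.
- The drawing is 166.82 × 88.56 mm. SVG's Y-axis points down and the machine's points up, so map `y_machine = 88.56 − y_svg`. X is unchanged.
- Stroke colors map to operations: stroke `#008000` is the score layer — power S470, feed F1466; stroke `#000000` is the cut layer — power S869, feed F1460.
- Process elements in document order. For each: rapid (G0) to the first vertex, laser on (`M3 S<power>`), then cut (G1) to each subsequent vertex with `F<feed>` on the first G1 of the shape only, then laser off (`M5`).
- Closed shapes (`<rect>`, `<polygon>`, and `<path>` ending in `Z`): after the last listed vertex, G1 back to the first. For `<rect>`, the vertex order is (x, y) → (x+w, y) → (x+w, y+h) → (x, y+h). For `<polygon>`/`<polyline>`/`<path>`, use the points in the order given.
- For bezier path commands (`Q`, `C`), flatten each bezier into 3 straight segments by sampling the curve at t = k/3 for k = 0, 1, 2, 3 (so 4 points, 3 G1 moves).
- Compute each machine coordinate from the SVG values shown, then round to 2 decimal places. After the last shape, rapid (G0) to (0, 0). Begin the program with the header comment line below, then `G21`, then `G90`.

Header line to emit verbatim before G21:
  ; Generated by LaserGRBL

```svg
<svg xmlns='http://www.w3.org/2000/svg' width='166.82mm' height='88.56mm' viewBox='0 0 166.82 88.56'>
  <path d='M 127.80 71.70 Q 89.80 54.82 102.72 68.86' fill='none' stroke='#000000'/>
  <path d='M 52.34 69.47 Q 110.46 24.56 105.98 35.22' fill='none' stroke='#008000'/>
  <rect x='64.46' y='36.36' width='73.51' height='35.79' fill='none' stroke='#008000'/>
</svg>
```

viewBox `0 0 166.82 88.56` with mm width/height → 1 unit = 1 mm. Flip: y_m = 88.56 − y_svg.

**Shape 1** — `<path>` quadratic bezier, stroke `#000000` → cut (S869, F1460). Control points (SVG): P0=(127.80,71.70), P1=(89.80,54.82), P2=(102.72,68.86); sampled at t=k/3. Machine vertices: (127.80,16.86) → (108.12,24.68) → (99.76,25.62) → (102.72,19.70). Open path.

**Shape 2** — `<path>` quadratic bezier, stroke `#008000` → score (S470, F1466). Control points (SVG): P0=(52.34,69.47), P1=(110.46,24.56), P2=(105.98,35.22); sampled at t=k/3. Machine vertices: (52.34,19.09) → (84.13,42.86) → (102.01,54.27) → (105.98,53.34). Open path.

**Shape 3** — `<rect>` rectangle, stroke `#008000` → score (S470, F1466). Machine vertices: (64.46,52.20) → (137.97,52.20) → (137.97,16.41) → (64.46,16.41) → (64.46,52.20). Closed: final G1 returns to the first vertex.

; Generated by LaserGRBL
G21
G90
G0 X127.80 Y16.86
M3 S869
G1 X108.12 Y24.68 F1460
G1 X99.76 Y25.62
G1 X102.72 Y19.70
M5
G0 X52.34 Y19.09
M3 S470
G1 X84.13 Y42.86 F1466
G1 X102.01 Y54.27
G1 X105.98 Y53.34
M5
G0 X64.46 Y52.20
M3 S470
G1 X137.97 Y52.20 F1466
G1 X137.97 Y16.41
G1 X64.46 Y16.41
G1 X64.46 Y52.20
M5
G0 X0.00 Y0.00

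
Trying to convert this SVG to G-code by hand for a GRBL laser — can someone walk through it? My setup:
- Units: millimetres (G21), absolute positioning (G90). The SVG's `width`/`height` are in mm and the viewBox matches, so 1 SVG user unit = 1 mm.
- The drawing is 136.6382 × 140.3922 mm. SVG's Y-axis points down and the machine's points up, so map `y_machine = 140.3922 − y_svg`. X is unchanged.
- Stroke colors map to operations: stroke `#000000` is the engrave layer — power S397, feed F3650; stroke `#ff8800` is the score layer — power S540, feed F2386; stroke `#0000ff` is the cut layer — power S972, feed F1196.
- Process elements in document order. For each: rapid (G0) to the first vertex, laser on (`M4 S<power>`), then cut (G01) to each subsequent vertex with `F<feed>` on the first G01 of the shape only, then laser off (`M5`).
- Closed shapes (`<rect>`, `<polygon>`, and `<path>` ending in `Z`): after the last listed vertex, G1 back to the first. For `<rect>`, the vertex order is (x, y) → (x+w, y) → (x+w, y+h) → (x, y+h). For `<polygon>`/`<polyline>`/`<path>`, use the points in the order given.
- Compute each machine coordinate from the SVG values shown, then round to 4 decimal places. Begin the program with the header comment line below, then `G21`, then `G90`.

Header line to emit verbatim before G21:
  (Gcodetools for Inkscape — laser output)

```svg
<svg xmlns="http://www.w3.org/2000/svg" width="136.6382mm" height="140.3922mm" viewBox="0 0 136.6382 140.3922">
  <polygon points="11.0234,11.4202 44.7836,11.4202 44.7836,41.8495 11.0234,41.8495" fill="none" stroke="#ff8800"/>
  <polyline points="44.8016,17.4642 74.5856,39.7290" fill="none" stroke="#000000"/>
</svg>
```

(Gcodetools for Inkscape — laser output)
G21
G90
G0 X11.0234 Y128.9720
M4 S540
G01 X44.7836 Y128.9720 F2386
G01 X44.7836 Y98.5427
G01 X11.0234 Y98.5427
G01 X11.0234 Y128.9720
M5
G0 X44.8016 Y122.9280
M4 S397
G01 X74.5856 Y100.6632 F3650
M5

1 u = 1 mm; y_m = 140.3922 − y.

[1] `<polygon>` rectangle, #ff8800→score S540 F2386: (11.0234,128.9720) → (44.7836,128.9720) → (44.7836,98.5427) → (11.0234,98.5427) → (11.0234,128.9720) (closed)

[2] `<polyline>` line segment, #000000→engrave S397 F3650: (44.8016,122.9280) → (74.5856,100.6632)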